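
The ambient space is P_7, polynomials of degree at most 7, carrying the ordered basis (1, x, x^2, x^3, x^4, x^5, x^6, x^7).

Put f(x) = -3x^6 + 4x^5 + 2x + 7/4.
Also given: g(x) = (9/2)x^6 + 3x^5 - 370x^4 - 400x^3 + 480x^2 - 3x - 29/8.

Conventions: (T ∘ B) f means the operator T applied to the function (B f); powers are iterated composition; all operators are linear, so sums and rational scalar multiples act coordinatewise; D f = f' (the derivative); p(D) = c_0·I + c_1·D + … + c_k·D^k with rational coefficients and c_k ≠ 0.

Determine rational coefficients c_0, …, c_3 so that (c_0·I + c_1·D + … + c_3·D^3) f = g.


D^0 f = -3x^6 + 4x^5 + 2x + 7/4
D^1 f = -18x^5 + 20x^4 + 2
D^2 f = -90x^4 + 80x^3
D^3 f = -360x^3 + 240x^2
matching coefficients of g against c_0 f + c_1 Df + … from the top degree down determines the c_i
solution: c_0 = -3/2, c_1 = -1/2, c_2 = 4, c_3 = 2

p(D) = -(3/2)·I − (1/2)·D + 4·D^2 + 2·D^3, i.e. c_0 = -3/2, c_1 = -1/2, c_2 = 4, c_3 = 2


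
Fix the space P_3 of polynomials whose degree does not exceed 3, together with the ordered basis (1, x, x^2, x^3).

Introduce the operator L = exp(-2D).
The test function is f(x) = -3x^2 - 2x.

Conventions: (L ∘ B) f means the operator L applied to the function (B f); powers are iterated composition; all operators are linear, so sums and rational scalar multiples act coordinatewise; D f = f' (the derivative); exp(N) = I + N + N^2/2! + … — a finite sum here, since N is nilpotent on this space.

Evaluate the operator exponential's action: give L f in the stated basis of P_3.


order-1 term: 12x + 4
order-2 term: -12
the series for exp(-2D) f terminates at order 2
exp(-2D) f = -3x^2 + 10x - 8

the result is g(x) = -3x^2 + 10x - 8


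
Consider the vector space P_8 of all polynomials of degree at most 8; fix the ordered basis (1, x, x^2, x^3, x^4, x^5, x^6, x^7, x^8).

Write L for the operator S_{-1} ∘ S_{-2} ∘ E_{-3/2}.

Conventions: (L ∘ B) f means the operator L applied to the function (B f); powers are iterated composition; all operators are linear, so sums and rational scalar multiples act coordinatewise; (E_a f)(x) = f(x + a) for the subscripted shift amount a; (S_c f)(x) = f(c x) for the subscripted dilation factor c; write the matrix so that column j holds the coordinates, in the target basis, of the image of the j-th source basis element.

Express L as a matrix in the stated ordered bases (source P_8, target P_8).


image of 1: 1
image of x: 2x - 3/2
image of x^2: 4x^2 - 6x + 9/4
image of x^3: 8x^3 - 18x^2 + (27/2)x - 27/8
image of x^4: 16x^4 - 48x^3 + 54x^2 - 27x + 81/16
image of x^5: 32x^5 - 120x^4 + 180x^3 - 135x^2 + (405/8)x - 243/32
image of x^6: 64x^6 - 288x^5 + 540x^4 - 540x^3 + (1215/4)x^2 - (729/8)x + 729/64
image of x^7: 128x^7 - 672x^6 + 1512x^5 - 1890x^4 + (2835/2)x^3 - (5103/8)x^2 + (5103/32)x - 2187/128
image of x^8: 256x^8 - 1536x^7 + 4032x^6 - 6048x^5 + 5670x^4 - 3402x^3 + (5103/4)x^2 - (2187/8)x + 6561/256
each image's coordinates form column j of the matrix

the matrix is [[1, -3/2, 9/4, -27/8, 81/16, -243/32, 729/64, -2187/128, 6561/256]; [0, 2, -6, 27/2, -27, 405/8, -729/8, 5103/32, -2187/8]; [0, 0, 4, -18, 54, -135, 1215/4, -5103/8, 5103/4]; [0, 0, 0, 8, -48, 180, -540, 2835/2, -3402]; [0, 0, 0, 0, 16, -120, 540, -1890, 5670]; [0, 0, 0, 0, 0, 32, -288, 1512, -6048]; [0, 0, 0, 0, 0, 0, 64, -672, 4032]; [0, 0, 0, 0, 0, 0, 0, 128, -1536]; [0, 0, 0, 0, 0, 0, 0, 0, 256]] (rows listed top to bottom)


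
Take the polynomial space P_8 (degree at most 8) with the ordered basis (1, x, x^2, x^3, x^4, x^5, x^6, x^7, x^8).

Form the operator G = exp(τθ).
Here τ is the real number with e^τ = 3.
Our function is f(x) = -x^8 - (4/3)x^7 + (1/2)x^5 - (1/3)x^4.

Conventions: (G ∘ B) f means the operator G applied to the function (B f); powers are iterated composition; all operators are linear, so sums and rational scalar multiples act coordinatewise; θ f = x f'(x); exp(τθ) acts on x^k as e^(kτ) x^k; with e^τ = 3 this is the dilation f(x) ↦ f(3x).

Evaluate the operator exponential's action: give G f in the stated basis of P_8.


g(x) = -6561x^8 - 2916x^7 + (243/2)x^5 - 27x^4

exp(τθ) x^k = e^(kτ) x^k; with e^τ = 3 this sends x^k to 3^k x^k
x^4 ↦ 81 x^4
x^5 ↦ 243 x^5
x^7 ↦ 2187 x^7
x^8 ↦ 6561 x^8
applying this coordinatewise to f: exp(τθ) f = -6561x^8 - 2916x^7 + (243/2)x^5 - 27x^4


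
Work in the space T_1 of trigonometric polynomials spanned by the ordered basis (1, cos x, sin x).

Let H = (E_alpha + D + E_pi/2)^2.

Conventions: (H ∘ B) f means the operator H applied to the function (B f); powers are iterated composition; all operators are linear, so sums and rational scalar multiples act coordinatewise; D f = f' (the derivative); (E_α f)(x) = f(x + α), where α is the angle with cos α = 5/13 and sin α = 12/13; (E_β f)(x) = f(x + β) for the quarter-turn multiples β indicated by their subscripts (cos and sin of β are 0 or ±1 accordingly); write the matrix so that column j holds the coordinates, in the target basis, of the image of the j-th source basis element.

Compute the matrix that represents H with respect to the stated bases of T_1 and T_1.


the matrix is [[4, 0, 0]; [0, -1419/169, 380/169]; [0, -380/169, -1419/169]] (rows listed top to bottom)

image of 1: 4
image of cos x: -(1419/169)cos x - (380/169)sin x
image of sin x: (380/169)cos x - (1419/169)sin x
each image's coordinates form column j of the matrix


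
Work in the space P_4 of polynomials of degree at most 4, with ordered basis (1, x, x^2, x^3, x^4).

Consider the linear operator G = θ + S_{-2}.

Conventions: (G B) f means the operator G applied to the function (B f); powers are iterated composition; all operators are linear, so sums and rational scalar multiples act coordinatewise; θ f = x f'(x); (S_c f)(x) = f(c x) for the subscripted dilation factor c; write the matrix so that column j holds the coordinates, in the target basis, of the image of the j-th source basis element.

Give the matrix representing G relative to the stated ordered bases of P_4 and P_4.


image of 1: 1
image of x: -x
image of x^2: 6x^2
image of x^3: -5x^3
image of x^4: 20x^4
each image's coordinates form column j of the matrix

the matrix is [[1, 0, 0, 0, 0]; [0, -1, 0, 0, 0]; [0, 0, 6, 0, 0]; [0, 0, 0, -5, 0]; [0, 0, 0, 0, 20]] (rows listed top to bottom)


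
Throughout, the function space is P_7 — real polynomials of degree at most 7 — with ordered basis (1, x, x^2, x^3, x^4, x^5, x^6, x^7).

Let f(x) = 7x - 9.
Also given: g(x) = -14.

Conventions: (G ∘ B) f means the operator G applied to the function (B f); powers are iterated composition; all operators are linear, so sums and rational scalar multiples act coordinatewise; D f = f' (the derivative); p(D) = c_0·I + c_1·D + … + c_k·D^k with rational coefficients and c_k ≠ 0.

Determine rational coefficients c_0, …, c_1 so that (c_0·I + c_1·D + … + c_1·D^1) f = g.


p(D) = -2·D, i.e. c_0 = 0, c_1 = -2

D^0 f = 7x - 9
D^1 f = 7
matching coefficients of g against c_0 f + c_1 Df + … from the top degree down determines the c_i
solution: c_0 = 0, c_1 = -2


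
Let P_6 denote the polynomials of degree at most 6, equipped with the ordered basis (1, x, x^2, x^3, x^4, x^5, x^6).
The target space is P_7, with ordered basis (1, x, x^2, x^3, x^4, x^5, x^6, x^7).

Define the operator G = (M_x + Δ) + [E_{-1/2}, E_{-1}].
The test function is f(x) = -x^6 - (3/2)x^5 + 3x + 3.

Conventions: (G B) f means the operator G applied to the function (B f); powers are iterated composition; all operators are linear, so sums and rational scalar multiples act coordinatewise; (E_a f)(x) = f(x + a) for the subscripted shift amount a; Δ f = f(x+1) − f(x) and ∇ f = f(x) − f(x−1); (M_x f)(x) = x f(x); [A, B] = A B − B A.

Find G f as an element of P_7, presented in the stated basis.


M_x f = -x^7 - (3/2)x^6 + 3x^2 + 3x
Δ f = -6x^5 - (45/2)x^4 - 35x^3 - 30x^2 - (27/2)x + 1/2
(M_x + Δ) f = -x^7 - (3/2)x^6 - 6x^5 - (45/2)x^4 - 35x^3 - 27x^2 - (21/2)x + 1/2
E_{-1} f = -x^6 + (9/2)x^5 - (15/2)x^4 + 5x^3 + (3/2)x + 1/2
E_{-1/2} E_{-1} f = -x^6 + (15/2)x^5 - (45/2)x^4 + (135/4)x^3 - (405/16)x^2 + (339/32)x - 3/2
E_{-1/2} f = -x^6 + (3/2)x^5 - (5/4)x^3 + (15/16)x^2 + (87/32)x + 49/32
E_{-1} E_{-1/2} f = -x^6 + (15/2)x^5 - (45/2)x^4 + (135/4)x^3 - (405/16)x^2 + (339/32)x - 3/2
[E_{-1/2}, E_{-1}] f = 0
((M_x + Δ) + [E_{-1/2}, E_{-1}]) f = -x^7 - (3/2)x^6 - 6x^5 - (45/2)x^4 - 35x^3 - 27x^2 - (21/2)x + 1/2

the image equals g(x) = -x^7 - (3/2)x^6 - 6x^5 - (45/2)x^4 - 35x^3 - 27x^2 - (21/2)x + 1/2


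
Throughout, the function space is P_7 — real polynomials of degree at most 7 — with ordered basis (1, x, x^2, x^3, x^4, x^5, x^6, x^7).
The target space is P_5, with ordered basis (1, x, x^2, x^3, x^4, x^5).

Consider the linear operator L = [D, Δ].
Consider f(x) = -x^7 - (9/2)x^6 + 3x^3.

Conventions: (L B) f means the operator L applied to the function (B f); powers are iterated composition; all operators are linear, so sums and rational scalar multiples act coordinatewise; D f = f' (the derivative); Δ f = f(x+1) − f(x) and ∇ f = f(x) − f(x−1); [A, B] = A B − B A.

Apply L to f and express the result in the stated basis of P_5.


the image equals g(x) = 0

Δ f = -7x^6 - 48x^5 - (205/2)x^4 - 125x^3 - (159/2)x^2 - 25x - 5/2
D Δ f = -42x^5 - 240x^4 - 410x^3 - 375x^2 - 159x - 25
D f = -7x^6 - 27x^5 + 9x^2
Δ D f = -42x^5 - 240x^4 - 410x^3 - 375x^2 - 159x - 25
[D, Δ] f = 0


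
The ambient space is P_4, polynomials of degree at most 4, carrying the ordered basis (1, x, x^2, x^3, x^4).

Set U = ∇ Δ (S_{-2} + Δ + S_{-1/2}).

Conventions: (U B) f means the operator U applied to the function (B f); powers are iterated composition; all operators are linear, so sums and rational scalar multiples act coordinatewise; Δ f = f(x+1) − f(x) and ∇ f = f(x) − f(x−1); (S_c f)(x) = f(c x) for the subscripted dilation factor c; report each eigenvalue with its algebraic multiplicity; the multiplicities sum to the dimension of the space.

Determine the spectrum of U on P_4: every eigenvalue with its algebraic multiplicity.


λ = 0 (multiplicity 5)

image of 1: 0
image of x: 0
image of x^2: 17/2
image of x^3: -(195/4)x + 6
image of x^4: (771/4)x^2 + 24x + 353/8
the matrix is upper triangular; its diagonal is (0, 0, 0, 0, 0)
for a triangular matrix the eigenvalues are the diagonal entries, with algebraic multiplicity their repetition count


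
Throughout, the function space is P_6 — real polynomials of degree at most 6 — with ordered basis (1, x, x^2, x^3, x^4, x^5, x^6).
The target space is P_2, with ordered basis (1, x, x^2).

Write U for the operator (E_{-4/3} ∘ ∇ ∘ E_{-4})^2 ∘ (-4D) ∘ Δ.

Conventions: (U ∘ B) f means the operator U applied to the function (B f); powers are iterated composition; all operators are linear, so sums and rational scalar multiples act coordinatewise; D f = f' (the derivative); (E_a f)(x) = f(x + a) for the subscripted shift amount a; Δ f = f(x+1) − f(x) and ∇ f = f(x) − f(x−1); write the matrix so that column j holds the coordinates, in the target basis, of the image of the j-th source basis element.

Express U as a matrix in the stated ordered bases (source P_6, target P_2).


image of 1: 0
image of x: 0
image of x^2: 0
image of x^3: 0
image of x^4: -96
image of x^5: -480x + 5360
image of x^6: -1440x^2 + 32160x - 179920
each image's coordinates form column j of the matrix

the matrix is [[0, 0, 0, 0, -96, 5360, -179920]; [0, 0, 0, 0, 0, -480, 32160]; [0, 0, 0, 0, 0, 0, -1440]] (rows listed top to bottom)


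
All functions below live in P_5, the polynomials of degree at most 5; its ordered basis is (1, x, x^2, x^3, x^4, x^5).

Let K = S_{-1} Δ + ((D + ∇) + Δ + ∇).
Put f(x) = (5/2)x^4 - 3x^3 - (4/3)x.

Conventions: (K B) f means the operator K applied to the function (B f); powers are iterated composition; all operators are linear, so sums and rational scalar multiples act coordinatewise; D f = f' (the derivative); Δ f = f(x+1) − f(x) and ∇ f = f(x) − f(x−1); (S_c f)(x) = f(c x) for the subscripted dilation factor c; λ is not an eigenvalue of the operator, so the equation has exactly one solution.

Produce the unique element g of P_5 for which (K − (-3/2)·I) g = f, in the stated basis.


g(x) = (5/3)x^4 - (46/3)x^3 + (460/3)x^2 - (6160/9)x + 62704/27

write g with unknown coordinates in the stated basis and equate coefficients in (K − (-3/2)·I) g = f
solving from the highest basis element down gives g = (5/3)x^4 - (46/3)x^3 + (460/3)x^2 - (6160/9)x + 62704/27
check: K g = 20x^3 - 230x^2 + (3076/3)x - 31352/9
so K g − (-3/2)·g = (5/2)x^4 - 3x^3 - (4/3)x = f ✓


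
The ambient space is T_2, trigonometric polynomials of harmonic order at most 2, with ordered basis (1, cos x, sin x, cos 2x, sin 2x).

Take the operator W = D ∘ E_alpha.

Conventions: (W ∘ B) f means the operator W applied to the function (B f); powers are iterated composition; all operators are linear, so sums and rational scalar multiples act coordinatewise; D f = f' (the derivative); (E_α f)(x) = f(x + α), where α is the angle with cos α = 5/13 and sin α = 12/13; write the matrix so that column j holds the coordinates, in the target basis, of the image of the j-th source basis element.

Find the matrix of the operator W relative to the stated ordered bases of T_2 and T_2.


the matrix is [[0, 0, 0, 0, 0]; [0, -12/13, 5/13, 0, 0]; [0, -5/13, -12/13, 0, 0]; [0, 0, 0, -240/169, -238/169]; [0, 0, 0, 238/169, -240/169]] (rows listed top to bottom)

image of 1: 0
image of cos x: -(12/13)cos x - (5/13)sin x
image of sin x: (5/13)cos x - (12/13)sin x
image of cos 2x: -(240/169)cos 2x + (238/169)sin 2x
image of sin 2x: -(238/169)cos 2x - (240/169)sin 2x
each image's coordinates form column j of the matrix


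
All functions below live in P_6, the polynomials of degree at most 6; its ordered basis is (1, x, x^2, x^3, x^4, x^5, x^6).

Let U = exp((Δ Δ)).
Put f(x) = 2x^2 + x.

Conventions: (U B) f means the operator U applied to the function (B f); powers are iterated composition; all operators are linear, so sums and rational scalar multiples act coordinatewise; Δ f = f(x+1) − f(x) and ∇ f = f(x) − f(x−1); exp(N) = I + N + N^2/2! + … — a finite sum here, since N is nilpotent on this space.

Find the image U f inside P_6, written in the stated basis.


order-1 term: 4
the series for exp((Δ Δ)) f terminates at order 1
exp((Δ Δ)) f = 2x^2 + x + 4

g(x) = 2x^2 + x + 4


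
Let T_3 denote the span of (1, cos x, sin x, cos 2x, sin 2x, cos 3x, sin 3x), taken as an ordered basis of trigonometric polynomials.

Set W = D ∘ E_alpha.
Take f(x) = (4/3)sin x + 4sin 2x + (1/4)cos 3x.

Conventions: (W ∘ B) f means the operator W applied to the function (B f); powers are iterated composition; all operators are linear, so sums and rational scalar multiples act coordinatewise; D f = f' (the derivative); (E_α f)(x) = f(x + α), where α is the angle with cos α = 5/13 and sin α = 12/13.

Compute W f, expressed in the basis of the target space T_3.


E_alpha f = (16/13)cos x + (20/39)sin x + (480/169)cos 2x - (476/169)sin 2x - (2035/8788)cos 3x + (207/2197)sin 3x
D E_alpha f = (20/39)cos x - (16/13)sin x - (952/169)cos 2x - (960/169)sin 2x + (621/2197)cos 3x + (6105/8788)sin 3x

the image equals g(x) = (20/39)cos x - (16/13)sin x - (952/169)cos 2x - (960/169)sin 2x + (621/2197)cos 3x + (6105/8788)sin 3x


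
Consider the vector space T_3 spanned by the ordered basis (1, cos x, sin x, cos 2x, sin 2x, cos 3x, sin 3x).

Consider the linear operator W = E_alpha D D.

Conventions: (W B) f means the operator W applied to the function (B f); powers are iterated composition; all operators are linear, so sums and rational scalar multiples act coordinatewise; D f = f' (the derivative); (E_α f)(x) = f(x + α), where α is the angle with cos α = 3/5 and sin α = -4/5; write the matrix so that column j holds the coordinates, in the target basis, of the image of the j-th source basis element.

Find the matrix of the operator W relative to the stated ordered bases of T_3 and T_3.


image of 1: 0
image of cos x: -(3/5)cos x - (4/5)sin x
image of sin x: (4/5)cos x - (3/5)sin x
image of cos 2x: (28/25)cos 2x - (96/25)sin 2x
image of sin 2x: (96/25)cos 2x + (28/25)sin 2x
image of cos 3x: (1053/125)cos 3x - (396/125)sin 3x
image of sin 3x: (396/125)cos 3x + (1053/125)sin 3x
each image's coordinates form column j of the matrix

the matrix is [[0, 0, 0, 0, 0, 0, 0]; [0, -3/5, 4/5, 0, 0, 0, 0]; [0, -4/5, -3/5, 0, 0, 0, 0]; [0, 0, 0, 28/25, 96/25, 0, 0]; [0, 0, 0, -96/25, 28/25, 0, 0]; [0, 0, 0, 0, 0, 1053/125, 396/125]; [0, 0, 0, 0, 0, -396/125, 1053/125]] (rows listed top to bottom)


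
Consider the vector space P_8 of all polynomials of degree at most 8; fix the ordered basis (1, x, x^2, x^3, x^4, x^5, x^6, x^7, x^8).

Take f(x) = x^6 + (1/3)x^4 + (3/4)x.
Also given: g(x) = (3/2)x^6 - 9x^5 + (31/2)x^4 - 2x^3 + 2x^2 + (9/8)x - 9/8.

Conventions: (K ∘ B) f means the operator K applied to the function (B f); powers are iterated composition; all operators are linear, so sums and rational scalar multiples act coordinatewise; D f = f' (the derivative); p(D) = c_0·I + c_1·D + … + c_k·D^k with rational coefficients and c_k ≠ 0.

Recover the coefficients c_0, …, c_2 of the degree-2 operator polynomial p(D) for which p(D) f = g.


c_0 = 3/2, c_1 = -3/2, c_2 = 1/2

D^0 f = x^6 + (1/3)x^4 + (3/4)x
D^1 f = 6x^5 + (4/3)x^3 + 3/4
D^2 f = 30x^4 + 4x^2
matching coefficients of g against c_0 f + c_1 Df + … from the top degree down determines the c_i
solution: c_0 = 3/2, c_1 = -3/2, c_2 = 1/2


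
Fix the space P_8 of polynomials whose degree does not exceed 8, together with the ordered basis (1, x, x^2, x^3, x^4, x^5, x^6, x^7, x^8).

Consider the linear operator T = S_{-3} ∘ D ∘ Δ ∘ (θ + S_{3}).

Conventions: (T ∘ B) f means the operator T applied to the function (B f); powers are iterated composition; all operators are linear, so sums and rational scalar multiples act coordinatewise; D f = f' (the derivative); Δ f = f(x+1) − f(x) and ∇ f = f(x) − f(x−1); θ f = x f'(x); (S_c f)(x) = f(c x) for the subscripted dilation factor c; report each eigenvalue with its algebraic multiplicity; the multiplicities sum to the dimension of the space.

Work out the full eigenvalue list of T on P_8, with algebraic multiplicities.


λ = 0 (multiplicity 9)

image of 1: 0
image of x: 0
image of x^2: 22
image of x^3: -540x + 90
image of x^4: 9180x^2 - 3060x + 340
image of x^5: -133920x^3 + 66960x^2 - 14880x + 1240
image of x^6: 1786050x^4 - 1190700x^3 + 396900x^2 - 66150x + 4410
image of x^7: -22391964x^5 + 18659970x^4 - 8293320x^3 + 2073330x^2 - 276444x + 15358
image of x^8: 268172856x^6 - 268172856x^5 + 148984920x^4 - 49661640x^3 + 9932328x^2 - 1103592x + 52552
the matrix is upper triangular; its diagonal is (0, 0, 0, 0, 0, 0, 0, 0, 0)
for a triangular matrix the eigenvalues are the diagonal entries, with algebraic multiplicity their repetition count


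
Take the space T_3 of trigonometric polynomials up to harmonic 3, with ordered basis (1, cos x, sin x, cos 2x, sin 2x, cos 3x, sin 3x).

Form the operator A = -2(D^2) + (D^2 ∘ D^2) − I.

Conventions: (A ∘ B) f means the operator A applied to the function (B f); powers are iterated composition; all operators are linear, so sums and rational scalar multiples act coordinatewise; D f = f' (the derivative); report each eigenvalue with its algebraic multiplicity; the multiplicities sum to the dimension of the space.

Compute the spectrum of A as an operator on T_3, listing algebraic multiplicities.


image of 1: -1
image of cos x: 2cos x
image of sin x: 2sin x
image of cos 2x: 23cos 2x
image of sin 2x: 23sin 2x
image of cos 3x: 98cos 3x
image of sin 3x: 98sin 3x
the matrix is diagonal; its diagonal is (-1, 2, 2, 23, 23, 98, 98)
for a triangular matrix the eigenvalues are the diagonal entries, with algebraic multiplicity their repetition count

λ = -1 (multiplicity 1), λ = 2 (multiplicity 2), λ = 23 (multiplicity 2), λ = 98 (multiplicity 2)


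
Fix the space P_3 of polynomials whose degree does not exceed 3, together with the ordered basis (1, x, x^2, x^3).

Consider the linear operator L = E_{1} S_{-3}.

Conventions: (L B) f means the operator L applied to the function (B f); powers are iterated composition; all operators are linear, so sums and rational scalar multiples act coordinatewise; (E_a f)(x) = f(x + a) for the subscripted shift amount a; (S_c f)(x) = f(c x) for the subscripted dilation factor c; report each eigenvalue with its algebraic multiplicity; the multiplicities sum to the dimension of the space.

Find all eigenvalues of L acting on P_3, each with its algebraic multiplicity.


image of 1: 1
image of x: -3x - 3
image of x^2: 9x^2 + 18x + 9
image of x^3: -27x^3 - 81x^2 - 81x - 27
the matrix is upper triangular; its diagonal is (1, -3, 9, -27)
for a triangular matrix the eigenvalues are the diagonal entries, with algebraic multiplicity their repetition count

λ = -27 (multiplicity 1), λ = -3 (multiplicity 1), λ = 1 (multiplicity 1), λ = 9 (multiplicity 1)


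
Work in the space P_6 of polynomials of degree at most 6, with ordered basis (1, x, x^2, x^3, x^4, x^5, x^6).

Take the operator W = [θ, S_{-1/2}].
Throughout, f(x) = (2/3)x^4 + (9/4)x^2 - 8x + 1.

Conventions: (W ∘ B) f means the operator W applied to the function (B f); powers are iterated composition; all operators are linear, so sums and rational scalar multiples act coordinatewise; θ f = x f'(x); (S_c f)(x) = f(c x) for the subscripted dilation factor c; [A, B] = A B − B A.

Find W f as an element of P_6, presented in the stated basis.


g(x) = 0

S_{-1/2} f = (1/24)x^4 + (9/16)x^2 + 4x + 1
θ S_{-1/2} f = (1/6)x^4 + (9/8)x^2 + 4x
θ f = (8/3)x^4 + (9/2)x^2 - 8x
S_{-1/2} θ f = (1/6)x^4 + (9/8)x^2 + 4x
[θ, S_{-1/2}] f = 0


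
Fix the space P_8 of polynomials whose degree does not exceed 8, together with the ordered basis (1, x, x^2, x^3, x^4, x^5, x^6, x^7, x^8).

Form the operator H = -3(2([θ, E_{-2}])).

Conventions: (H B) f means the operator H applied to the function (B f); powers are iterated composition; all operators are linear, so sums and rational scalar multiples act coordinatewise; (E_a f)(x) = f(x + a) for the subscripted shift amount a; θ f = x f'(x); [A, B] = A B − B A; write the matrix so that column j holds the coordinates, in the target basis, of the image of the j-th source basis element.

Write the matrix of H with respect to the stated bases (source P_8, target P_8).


the matrix is [[0, -12, 48, -144, 384, -960, 2304, -5376, 12288]; [0, 0, -24, 144, -576, 1920, -5760, 16128, -43008]; [0, 0, 0, -36, 288, -1440, 5760, -20160, 64512]; [0, 0, 0, 0, -48, 480, -2880, 13440, -53760]; [0, 0, 0, 0, 0, -60, 720, -5040, 26880]; [0, 0, 0, 0, 0, 0, -72, 1008, -8064]; [0, 0, 0, 0, 0, 0, 0, -84, 1344]; [0, 0, 0, 0, 0, 0, 0, 0, -96]; [0, 0, 0, 0, 0, 0, 0, 0, 0]] (rows listed top to bottom)

image of 1: 0
image of x: -12
image of x^2: -24x + 48
image of x^3: -36x^2 + 144x - 144
image of x^4: -48x^3 + 288x^2 - 576x + 384
image of x^5: -60x^4 + 480x^3 - 1440x^2 + 1920x - 960
image of x^6: -72x^5 + 720x^4 - 2880x^3 + 5760x^2 - 5760x + 2304
image of x^7: -84x^6 + 1008x^5 - 5040x^4 + 13440x^3 - 20160x^2 + 16128x - 5376
image of x^8: -96x^7 + 1344x^6 - 8064x^5 + 26880x^4 - 53760x^3 + 64512x^2 - 43008x + 12288
each image's coordinates form column j of the matrix


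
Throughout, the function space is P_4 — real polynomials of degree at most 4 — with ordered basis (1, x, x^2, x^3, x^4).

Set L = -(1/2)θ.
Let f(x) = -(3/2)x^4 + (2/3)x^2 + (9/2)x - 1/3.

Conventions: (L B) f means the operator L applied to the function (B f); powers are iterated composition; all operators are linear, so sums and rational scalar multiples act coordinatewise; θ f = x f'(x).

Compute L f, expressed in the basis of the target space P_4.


the result is g(x) = 3x^4 - (2/3)x^2 - (9/4)x

θ f = -6x^4 + (4/3)x^2 + (9/2)x
(-(1/2)θ) f = 3x^4 - (2/3)x^2 - (9/4)x


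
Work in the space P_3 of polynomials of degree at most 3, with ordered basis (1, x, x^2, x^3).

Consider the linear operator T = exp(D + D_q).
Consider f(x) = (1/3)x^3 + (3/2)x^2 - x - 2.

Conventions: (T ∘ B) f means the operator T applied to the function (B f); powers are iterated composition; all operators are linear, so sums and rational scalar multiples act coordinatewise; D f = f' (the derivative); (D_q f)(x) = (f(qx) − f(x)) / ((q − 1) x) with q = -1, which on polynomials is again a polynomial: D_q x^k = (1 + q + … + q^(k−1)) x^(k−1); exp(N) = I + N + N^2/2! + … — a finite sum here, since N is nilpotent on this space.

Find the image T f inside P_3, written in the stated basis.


the image equals g(x) = (1/3)x^3 + (17/6)x^2 + (10/3)x - 1/9

order-1 term: (4/3)x^2 + 3x - 2
order-2 term: (4/3)x + 3
order-3 term: 8/9
the series for exp(D + D_q) f terminates at order 3
exp(D + D_q) f = (1/3)x^3 + (17/6)x^2 + (10/3)x - 1/9


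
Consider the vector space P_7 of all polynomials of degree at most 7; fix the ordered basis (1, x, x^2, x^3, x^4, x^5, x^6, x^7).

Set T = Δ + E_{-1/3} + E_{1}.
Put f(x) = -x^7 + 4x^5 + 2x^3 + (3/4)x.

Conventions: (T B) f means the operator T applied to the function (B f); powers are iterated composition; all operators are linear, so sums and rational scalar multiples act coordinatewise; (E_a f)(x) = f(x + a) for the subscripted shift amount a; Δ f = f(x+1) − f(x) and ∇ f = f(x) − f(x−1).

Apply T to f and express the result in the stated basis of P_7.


the result is g(x) = -2x^7 - (35/3)x^6 - (109/3)x^5 - (955/27)x^4 + (1459/81)x^3 + (3775/81)x^2 + (58909/1458)x + 97627/8748

Δ f = -7x^6 - 21x^5 - 15x^4 + 5x^3 + 25x^2 + 19x + 23/4
E_{-1/3} f = -x^7 + (7/3)x^6 + (5/3)x^5 - (145/27)x^4 + (487/81)x^3 - (275/81)x^2 + (4823/2916)x - 2975/8748
E_{1} f = -x^7 - 7x^6 - 17x^5 - 15x^4 + 7x^3 + 25x^2 + (79/4)x + 23/4
(Δ + E_{-1/3} + E_{1}) f = -2x^7 - (35/3)x^6 - (109/3)x^5 - (955/27)x^4 + (1459/81)x^3 + (3775/81)x^2 + (58909/1458)x + 97627/8748


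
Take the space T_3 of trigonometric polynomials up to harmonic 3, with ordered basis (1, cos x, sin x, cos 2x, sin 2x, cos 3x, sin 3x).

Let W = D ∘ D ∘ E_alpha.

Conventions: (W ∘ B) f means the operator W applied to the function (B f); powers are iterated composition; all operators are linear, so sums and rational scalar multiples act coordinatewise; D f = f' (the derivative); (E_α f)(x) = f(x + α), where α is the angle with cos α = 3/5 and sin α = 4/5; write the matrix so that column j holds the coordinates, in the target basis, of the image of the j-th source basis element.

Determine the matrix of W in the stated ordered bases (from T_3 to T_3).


image of 1: 0
image of cos x: -(3/5)cos x + (4/5)sin x
image of sin x: -(4/5)cos x - (3/5)sin x
image of cos 2x: (28/25)cos 2x + (96/25)sin 2x
image of sin 2x: -(96/25)cos 2x + (28/25)sin 2x
image of cos 3x: (1053/125)cos 3x + (396/125)sin 3x
image of sin 3x: -(396/125)cos 3x + (1053/125)sin 3x
each image's coordinates form column j of the matrix

the matrix is [[0, 0, 0, 0, 0, 0, 0]; [0, -3/5, -4/5, 0, 0, 0, 0]; [0, 4/5, -3/5, 0, 0, 0, 0]; [0, 0, 0, 28/25, -96/25, 0, 0]; [0, 0, 0, 96/25, 28/25, 0, 0]; [0, 0, 0, 0, 0, 1053/125, -396/125]; [0, 0, 0, 0, 0, 396/125, 1053/125]] (rows listed top to bottom)


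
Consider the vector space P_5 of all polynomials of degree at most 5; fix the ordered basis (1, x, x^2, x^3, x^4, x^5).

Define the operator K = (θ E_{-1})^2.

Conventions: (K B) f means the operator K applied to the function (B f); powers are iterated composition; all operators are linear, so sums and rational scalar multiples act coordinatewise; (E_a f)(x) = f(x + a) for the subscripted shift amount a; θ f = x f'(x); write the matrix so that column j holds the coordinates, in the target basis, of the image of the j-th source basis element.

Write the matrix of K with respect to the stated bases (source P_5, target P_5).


the matrix is [[0, 0, 0, 0, 0, 0]; [0, 1, -6, 24, -80, 240]; [0, 0, 4, -30, 144, -560]; [0, 0, 0, 9, -84, 480]; [0, 0, 0, 0, 16, -180]; [0, 0, 0, 0, 0, 25]] (rows listed top to bottom)

image of 1: 0
image of x: x
image of x^2: 4x^2 - 6x
image of x^3: 9x^3 - 30x^2 + 24x
image of x^4: 16x^4 - 84x^3 + 144x^2 - 80x
image of x^5: 25x^5 - 180x^4 + 480x^3 - 560x^2 + 240x
each image's coordinates form column j of the matrix


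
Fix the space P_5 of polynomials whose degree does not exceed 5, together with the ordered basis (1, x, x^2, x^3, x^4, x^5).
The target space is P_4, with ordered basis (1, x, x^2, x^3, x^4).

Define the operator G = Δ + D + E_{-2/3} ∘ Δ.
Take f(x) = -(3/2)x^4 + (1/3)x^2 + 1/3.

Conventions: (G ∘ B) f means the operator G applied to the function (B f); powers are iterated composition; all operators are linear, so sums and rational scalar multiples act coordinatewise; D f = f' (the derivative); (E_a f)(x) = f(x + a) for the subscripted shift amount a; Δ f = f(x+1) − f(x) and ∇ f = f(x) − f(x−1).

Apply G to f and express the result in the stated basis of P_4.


the result is g(x) = -18x^3 - 6x^2 - 6x - 1

Δ f = -6x^3 - 9x^2 - (16/3)x - 7/6
D f = -6x^3 + (2/3)x
Δ f = -6x^3 - 9x^2 - (16/3)x - 7/6
E_{-2/3} Δ f = -6x^3 + 3x^2 - (4/3)x + 1/6
(Δ + D + E_{-2/3} ∘ Δ) f = -18x^3 - 6x^2 - 6x - 1


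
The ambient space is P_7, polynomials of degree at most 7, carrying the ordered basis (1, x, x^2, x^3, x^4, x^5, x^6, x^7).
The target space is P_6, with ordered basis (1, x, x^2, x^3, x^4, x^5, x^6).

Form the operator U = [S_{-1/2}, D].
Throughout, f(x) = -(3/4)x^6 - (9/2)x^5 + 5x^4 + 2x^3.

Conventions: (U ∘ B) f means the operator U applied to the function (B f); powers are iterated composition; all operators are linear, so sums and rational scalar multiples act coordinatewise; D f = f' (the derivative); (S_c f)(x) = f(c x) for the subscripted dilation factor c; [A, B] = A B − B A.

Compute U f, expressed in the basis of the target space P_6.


D f = -(9/2)x^5 - (45/2)x^4 + 20x^3 + 6x^2
S_{-1/2} D f = (9/64)x^5 - (45/32)x^4 - (5/2)x^3 + (3/2)x^2
S_{-1/2} f = -(3/256)x^6 + (9/64)x^5 + (5/16)x^4 - (1/4)x^3
D S_{-1/2} f = -(9/128)x^5 + (45/64)x^4 + (5/4)x^3 - (3/4)x^2
[S_{-1/2}, D] f = (27/128)x^5 - (135/64)x^4 - (15/4)x^3 + (9/4)x^2

the image equals g(x) = (27/128)x^5 - (135/64)x^4 - (15/4)x^3 + (9/4)x^2


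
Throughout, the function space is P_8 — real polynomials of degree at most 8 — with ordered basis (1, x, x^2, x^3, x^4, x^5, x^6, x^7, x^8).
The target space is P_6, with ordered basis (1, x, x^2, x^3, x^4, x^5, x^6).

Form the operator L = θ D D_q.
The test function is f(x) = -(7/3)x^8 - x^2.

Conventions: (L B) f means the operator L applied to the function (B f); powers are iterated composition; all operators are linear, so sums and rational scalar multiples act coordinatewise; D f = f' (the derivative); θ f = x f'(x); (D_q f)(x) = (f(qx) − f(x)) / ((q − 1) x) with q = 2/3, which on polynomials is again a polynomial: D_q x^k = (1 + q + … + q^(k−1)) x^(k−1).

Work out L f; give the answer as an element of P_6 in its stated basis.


the result is g(x) = -(617890/2187)x^6

D_q f = -(44135/6561)x^7 - (5/3)x
D D_q f = -(308945/6561)x^6 - 5/3
θ D D_q f = -(617890/2187)x^6


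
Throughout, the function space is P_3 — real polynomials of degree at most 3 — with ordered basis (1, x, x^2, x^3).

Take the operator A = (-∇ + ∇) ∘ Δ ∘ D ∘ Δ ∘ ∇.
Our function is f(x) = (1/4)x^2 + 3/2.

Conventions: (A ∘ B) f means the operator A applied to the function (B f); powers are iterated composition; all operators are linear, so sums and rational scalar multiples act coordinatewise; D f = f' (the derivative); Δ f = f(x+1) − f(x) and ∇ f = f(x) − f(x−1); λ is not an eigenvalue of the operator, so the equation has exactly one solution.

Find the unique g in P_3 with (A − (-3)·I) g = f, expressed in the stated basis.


write g with unknown coordinates in the stated basis and equate coefficients in (A − (-3)·I) g = f
solving from the highest basis element down gives g = (1/12)x^2 + 1/2
check: A g = 0
so A g − (-3)·g = (1/4)x^2 + 3/2 = f ✓

the image equals g(x) = (1/12)x^2 + 1/2


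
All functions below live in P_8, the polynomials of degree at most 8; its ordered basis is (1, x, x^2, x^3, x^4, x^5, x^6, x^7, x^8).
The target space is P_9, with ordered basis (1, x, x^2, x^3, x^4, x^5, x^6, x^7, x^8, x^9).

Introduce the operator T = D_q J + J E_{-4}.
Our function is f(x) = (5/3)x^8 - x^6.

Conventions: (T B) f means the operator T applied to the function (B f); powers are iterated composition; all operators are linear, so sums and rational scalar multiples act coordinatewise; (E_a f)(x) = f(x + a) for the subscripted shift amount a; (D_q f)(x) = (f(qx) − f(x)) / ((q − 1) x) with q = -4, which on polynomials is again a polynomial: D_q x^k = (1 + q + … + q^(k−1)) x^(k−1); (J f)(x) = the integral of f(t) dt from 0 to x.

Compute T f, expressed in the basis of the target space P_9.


the result is g(x) = (5/27)x^9 + (261965/27)x^8 + (2237/21)x^7 - (91961/63)x^6 + (17776/3)x^5 - (70720/3)x^4 + (561920/9)x^3 - (318464/3)x^2 + (315392/3)x

J f = (5/27)x^9 - (1/7)x^7
D_q J f = (262145/27)x^8 - (3277/7)x^6
E_{-4} f = (5/3)x^8 - (160/3)x^7 + (2237/3)x^6 - (17848/3)x^5 + (88880/3)x^4 - (282880/3)x^3 + (561920/3)x^2 - (636928/3)x + 315392/3
J E_{-4} f = (5/27)x^9 - (20/3)x^8 + (2237/21)x^7 - (8924/9)x^6 + (17776/3)x^5 - (70720/3)x^4 + (561920/9)x^3 - (318464/3)x^2 + (315392/3)x
(D_q J + J E_{-4}) f = (5/27)x^9 + (261965/27)x^8 + (2237/21)x^7 - (91961/63)x^6 + (17776/3)x^5 - (70720/3)x^4 + (561920/9)x^3 - (318464/3)x^2 + (315392/3)x


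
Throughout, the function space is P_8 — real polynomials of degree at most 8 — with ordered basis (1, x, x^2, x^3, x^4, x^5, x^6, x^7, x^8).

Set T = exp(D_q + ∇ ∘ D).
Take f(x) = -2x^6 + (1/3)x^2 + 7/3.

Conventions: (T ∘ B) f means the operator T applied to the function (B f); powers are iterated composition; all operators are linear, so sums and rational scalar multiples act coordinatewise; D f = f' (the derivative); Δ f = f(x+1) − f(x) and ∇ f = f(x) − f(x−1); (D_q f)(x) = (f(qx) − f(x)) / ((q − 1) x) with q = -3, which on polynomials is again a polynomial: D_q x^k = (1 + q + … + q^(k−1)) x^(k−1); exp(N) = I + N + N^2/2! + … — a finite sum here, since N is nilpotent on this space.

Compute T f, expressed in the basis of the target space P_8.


the result is g(x) = -2x^6 + 364x^5 + 11042x^4 - (208960/3)x^3 - (242225/3)x^2 - 114150x + 491254/45

order-1 term: 364x^5 - 60x^4 + 120x^3 - 120x^2 + (178/3)x - 34/3
order-2 term: 11102x^4 + 4240x^3 - 5400x^2 + 4480x - 3901/3
order-3 term: -(222040/3)x^3 + (162904/3)x^2 - 32328x + 8456
order-4 term: -(388570/3)x^2 - (414512/3)x + 223736/3
order-5 term: (155428/3)x - 1191652/15
order-6 term: 77714/9
the series for exp(D_q + ∇ ∘ D) f terminates at order 6
exp(D_q + ∇ ∘ D) f = -2x^6 + 364x^5 + 11042x^4 - (208960/3)x^3 - (242225/3)x^2 - 114150x + 491254/45


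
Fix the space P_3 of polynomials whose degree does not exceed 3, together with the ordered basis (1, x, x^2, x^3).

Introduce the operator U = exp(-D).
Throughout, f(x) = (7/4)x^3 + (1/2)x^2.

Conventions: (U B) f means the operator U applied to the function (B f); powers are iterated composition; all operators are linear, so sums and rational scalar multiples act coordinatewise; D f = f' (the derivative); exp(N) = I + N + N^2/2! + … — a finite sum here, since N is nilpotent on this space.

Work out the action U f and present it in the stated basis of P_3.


order-1 term: -(21/4)x^2 - x
order-2 term: (21/4)x + 1/2
order-3 term: -7/4
the series for exp(-D) f terminates at order 3
exp(-D) f = (7/4)x^3 - (19/4)x^2 + (17/4)x - 5/4

the image equals g(x) = (7/4)x^3 - (19/4)x^2 + (17/4)x - 5/4


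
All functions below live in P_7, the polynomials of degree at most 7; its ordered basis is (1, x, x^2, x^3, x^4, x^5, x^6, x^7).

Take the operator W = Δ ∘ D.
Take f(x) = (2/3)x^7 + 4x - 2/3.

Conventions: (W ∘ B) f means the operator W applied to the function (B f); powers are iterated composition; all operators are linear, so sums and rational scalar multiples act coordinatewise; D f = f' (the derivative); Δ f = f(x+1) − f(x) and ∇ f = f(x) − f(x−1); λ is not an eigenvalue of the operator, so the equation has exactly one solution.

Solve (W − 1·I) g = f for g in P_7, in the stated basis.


write g with unknown coordinates in the stated basis and equate coefficients in (W − 1·I) g = f
solving from the highest basis element down gives g = -(2/3)x^7 - 28x^5 - 70x^4 - (1960/3)x^3 - 1750x^2 - 5352x - 5884
check: W g = -28x^5 - 70x^4 - (1960/3)x^3 - 1750x^2 - 5348x - 17654/3
so W g − 1·g = (2/3)x^7 + 4x - 2/3 = f ✓

the image equals g(x) = -(2/3)x^7 - 28x^5 - 70x^4 - (1960/3)x^3 - 1750x^2 - 5352x - 5884


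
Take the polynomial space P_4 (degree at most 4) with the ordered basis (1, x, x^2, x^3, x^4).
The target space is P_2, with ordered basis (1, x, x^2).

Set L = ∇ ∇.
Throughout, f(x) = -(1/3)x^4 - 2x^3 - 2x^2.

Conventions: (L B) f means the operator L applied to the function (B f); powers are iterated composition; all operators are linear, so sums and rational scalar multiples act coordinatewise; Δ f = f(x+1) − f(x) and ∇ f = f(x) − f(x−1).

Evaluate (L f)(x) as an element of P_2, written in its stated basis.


∇ f = -(4/3)x^3 - 4x^2 + (2/3)x + 1/3
∇ ∇ f = -4x^2 - 4x + 10/3

g(x) = -4x^2 - 4x + 10/3


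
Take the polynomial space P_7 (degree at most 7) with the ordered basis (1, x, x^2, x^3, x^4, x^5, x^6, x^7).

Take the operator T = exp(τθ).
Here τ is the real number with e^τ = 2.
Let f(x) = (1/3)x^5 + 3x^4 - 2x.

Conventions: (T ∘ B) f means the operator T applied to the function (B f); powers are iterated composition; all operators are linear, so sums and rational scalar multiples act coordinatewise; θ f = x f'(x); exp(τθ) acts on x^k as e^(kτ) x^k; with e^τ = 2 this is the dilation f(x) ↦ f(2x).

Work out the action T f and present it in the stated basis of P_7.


the image equals g(x) = (32/3)x^5 + 48x^4 - 4x

exp(τθ) x^k = e^(kτ) x^k; with e^τ = 2 this sends x^k to 2^k x^k
x ↦ 2 x
x^4 ↦ 16 x^4
x^5 ↦ 32 x^5
applying this coordinatewise to f: exp(τθ) f = (32/3)x^5 + 48x^4 - 4x


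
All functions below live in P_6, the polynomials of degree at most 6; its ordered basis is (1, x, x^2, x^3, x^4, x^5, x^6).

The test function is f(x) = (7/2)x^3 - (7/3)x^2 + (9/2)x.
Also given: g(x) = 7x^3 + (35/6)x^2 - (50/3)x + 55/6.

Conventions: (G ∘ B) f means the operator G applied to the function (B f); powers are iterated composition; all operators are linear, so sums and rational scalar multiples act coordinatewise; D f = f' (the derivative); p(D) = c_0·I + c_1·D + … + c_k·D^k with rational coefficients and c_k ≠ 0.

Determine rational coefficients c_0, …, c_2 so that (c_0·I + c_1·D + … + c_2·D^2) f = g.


D^0 f = (7/2)x^3 - (7/3)x^2 + (9/2)x
D^1 f = (21/2)x^2 - (14/3)x + 9/2
D^2 f = 21x - 14/3
matching coefficients of g against c_0 f + c_1 Df + … from the top degree down determines the c_i
solution: c_0 = 2, c_1 = 1, c_2 = -1

p(D) = 2·I + D − D^2, i.e. c_0 = 2, c_1 = 1, c_2 = -1


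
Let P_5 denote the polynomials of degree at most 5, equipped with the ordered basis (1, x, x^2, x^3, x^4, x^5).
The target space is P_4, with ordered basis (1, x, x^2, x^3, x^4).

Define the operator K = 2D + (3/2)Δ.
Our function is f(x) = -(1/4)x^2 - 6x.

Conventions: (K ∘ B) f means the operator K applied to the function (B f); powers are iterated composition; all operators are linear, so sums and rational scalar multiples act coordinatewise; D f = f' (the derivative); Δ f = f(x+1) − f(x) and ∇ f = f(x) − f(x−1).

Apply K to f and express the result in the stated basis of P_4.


g(x) = -(7/4)x - 171/8

D f = -(1/2)x - 6
(2D) f = -x - 12
Δ f = -(1/2)x - 25/4
((3/2)Δ) f = -(3/4)x - 75/8
(2D + (3/2)Δ) f = -(7/4)x - 171/8


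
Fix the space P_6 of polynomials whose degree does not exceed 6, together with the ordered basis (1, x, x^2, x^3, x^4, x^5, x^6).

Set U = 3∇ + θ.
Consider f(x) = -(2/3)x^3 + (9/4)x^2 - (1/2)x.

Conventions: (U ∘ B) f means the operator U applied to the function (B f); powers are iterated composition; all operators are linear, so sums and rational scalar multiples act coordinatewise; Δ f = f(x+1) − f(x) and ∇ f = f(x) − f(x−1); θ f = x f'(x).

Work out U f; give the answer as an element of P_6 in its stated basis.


∇ f = -2x^2 + (13/2)x - 41/12
(3∇) f = -6x^2 + (39/2)x - 41/4
θ f = -2x^3 + (9/2)x^2 - (1/2)x
(3∇ + θ) f = -2x^3 - (3/2)x^2 + 19x - 41/4

the result is g(x) = -2x^3 - (3/2)x^2 + 19x - 41/4
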